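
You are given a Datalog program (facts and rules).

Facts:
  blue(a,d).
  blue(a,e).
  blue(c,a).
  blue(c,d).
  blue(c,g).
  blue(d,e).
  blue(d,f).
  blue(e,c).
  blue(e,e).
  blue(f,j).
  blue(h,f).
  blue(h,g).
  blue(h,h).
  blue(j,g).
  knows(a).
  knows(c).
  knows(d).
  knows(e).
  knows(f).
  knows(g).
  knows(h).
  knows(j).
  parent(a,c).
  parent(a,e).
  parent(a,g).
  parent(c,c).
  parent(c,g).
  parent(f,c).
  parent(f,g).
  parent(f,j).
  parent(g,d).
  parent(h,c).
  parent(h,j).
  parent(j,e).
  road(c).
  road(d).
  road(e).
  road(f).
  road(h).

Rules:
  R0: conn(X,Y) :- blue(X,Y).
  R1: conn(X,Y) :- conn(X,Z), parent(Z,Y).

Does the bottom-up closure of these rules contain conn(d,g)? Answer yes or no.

round 1: derive conn(a,d) via R0 from blue(a,d)
round 1: derive conn(a,e) via R0 from blue(a,e)
round 1: derive conn(c,a) via R0 from blue(c,a)
round 1: derive conn(c,d) via R0 from blue(c,d)
round 1: derive conn(c,g) via R0 from blue(c,g)
round 1: derive conn(d,e) via R0 from blue(d,e)
round 1: derive conn(d,f) via R0 from blue(d,f)
round 1: derive conn(e,c) via R0 from blue(e,c)
round 1: derive conn(e,e) via R0 from blue(e,e)
round 1: derive conn(f,j) via R0 from blue(f,j)
round 1: derive conn(h,f) via R0 from blue(h,f)
round 1: derive conn(h,g) via R0 from blue(h,g)
round 1: derive conn(h,h) via R0 from blue(h,h)
round 1: derive conn(j,g) via R0 from blue(j,g)
round 2: derive conn(c,c) via R1 from conn(c,a), parent(a,c)
round 2: derive conn(c,e) via R1 from conn(c,a), parent(a,e)
round 2: derive conn(d,c) via R1 from conn(d,f), parent(f,c)
round 2: derive conn(d,g) via R1 from conn(d,f), parent(f,g)
round 2: derive conn(d,j) via R1 from conn(d,f), parent(f,j)
round 2: derive conn(e,g) via R1 from conn(e,c), parent(c,g)
round 2: derive conn(f,e) via R1 from conn(f,j), parent(j,e)
round 2: derive conn(h,c) via R1 from conn(h,f), parent(f,c)
round 2: derive conn(h,d) via R1 from conn(h,g), parent(g,d)
round 2: derive conn(h,j) via R1 from conn(h,f), parent(f,j)
round 2: derive conn(j,d) via R1 from conn(j,g), parent(g,d)
round 3: derive conn(d,d) via R1 from conn(d,g), parent(g,d)
round 3: derive conn(e,d) via R1 from conn(e,g), parent(g,d)
round 3: derive conn(h,e) via R1 from conn(h,j), parent(j,e)

yes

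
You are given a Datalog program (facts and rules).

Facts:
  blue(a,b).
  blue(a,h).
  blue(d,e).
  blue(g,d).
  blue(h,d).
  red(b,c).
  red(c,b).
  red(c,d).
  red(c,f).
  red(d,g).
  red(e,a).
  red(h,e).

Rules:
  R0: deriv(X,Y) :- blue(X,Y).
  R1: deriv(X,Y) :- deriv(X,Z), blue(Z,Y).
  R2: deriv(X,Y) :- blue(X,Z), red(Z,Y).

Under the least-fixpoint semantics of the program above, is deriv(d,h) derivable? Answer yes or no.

yes

round 1: derive deriv(a,b) via R0 from blue(a,b)
round 1: derive deriv(a,h) via R0 from blue(a,h)
round 1: derive deriv(d,e) via R0 from blue(d,e)
round 1: derive deriv(g,d) via R0 from blue(g,d)
round 1: derive deriv(h,d) via R0 from blue(h,d)
round 1: derive deriv(a,c) via R2 from blue(a,b), red(b,c)
round 1: derive deriv(a,e) via R2 from blue(a,h), red(h,e)
round 1: derive deriv(d,a) via R2 from blue(d,e), red(e,a)
round 1: derive deriv(g,g) via R2 from blue(g,d), red(d,g)
round 1: derive deriv(h,g) via R2 from blue(h,d), red(d,g)
round 2: derive deriv(a,d) via R1 from deriv(a,h), blue(h,d)
round 2: derive deriv(d,b) via R1 from deriv(d,a), blue(a,b)
round 2: derive deriv(d,h) via R1 from deriv(d,a), blue(a,h)
round 2: derive deriv(g,e) via R1 from deriv(g,d), blue(d,e)
round 2: derive deriv(h,e) via R1 from deriv(h,d), blue(d,e)
round 3: derive deriv(d,d) via R1 from deriv(d,h), blue(h,d)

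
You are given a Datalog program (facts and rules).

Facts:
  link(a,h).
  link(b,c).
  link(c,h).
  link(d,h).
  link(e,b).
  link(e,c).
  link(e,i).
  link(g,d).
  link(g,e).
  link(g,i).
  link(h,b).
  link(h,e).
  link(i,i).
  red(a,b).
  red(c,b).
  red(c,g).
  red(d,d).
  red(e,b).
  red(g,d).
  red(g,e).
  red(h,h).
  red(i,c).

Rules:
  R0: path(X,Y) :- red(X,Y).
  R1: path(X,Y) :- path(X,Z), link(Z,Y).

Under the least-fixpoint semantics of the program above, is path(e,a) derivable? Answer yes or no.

no

round 1: derive path(a,b) via R0 from red(a,b)
round 1: derive path(c,b) via R0 from red(c,b)
round 1: derive path(c,g) via R0 from red(c,g)
round 1: derive path(d,d) via R0 from red(d,d)
round 1: derive path(e,b) via R0 from red(e,b)
round 1: derive path(g,d) via R0 from red(g,d)
round 1: derive path(g,e) via R0 from red(g,e)
round 1: derive path(h,h) via R0 from red(h,h)
round 1: derive path(i,c) via R0 from red(i,c)
round 2: derive path(a,c) via R1 from path(a,b), link(b,c)
round 2: derive path(c,c) via R1 from path(c,b), link(b,c)
round 2: derive path(c,d) via R1 from path(c,g), link(g,d)
round 2: derive path(c,e) via R1 from path(c,g), link(g,e)
round 2: derive path(c,i) via R1 from path(c,g), link(g,i)
round 2: derive path(d,h) via R1 from path(d,d), link(d,h)
round 2: derive path(e,c) via R1 from path(e,b), link(b,c)
round 2: derive path(g,b) via R1 from path(g,e), link(e,b)
round 2: derive path(g,c) via R1 from path(g,e), link(e,c)
round 2: derive path(g,h) via R1 from path(g,d), link(d,h)
round 2: derive path(g,i) via R1 from path(g,e), link(e,i)
round 2: derive path(h,b) via R1 from path(h,h), link(h,b)
round 2: derive path(h,e) via R1 from path(h,h), link(h,e)
round 2: derive path(i,h) via R1 from path(i,c), link(c,h)
round 3: derive path(a,h) via R1 from path(a,c), link(c,h)
round 3: derive path(c,h) via R1 from path(c,c), link(c,h)
round 3: derive path(d,b) via R1 from path(d,h), link(h,b)
round 3: derive path(d,e) via R1 from path(d,h), link(h,e)
round 3: derive path(e,h) via R1 from path(e,c), link(c,h)
round 3: derive path(h,c) via R1 from path(h,b), link(b,c)
round 3: derive path(h,i) via R1 from path(h,e), link(e,i)
round 3: derive path(i,b) via R1 from path(i,h), link(h,b)
round 3: derive path(i,e) via R1 from path(i,h), link(h,e)
round 4: derive path(a,e) via R1 from path(a,h), link(h,e)
round 4: derive path(d,c) via R1 from path(d,b), link(b,c)
round 4: derive path(d,i) via R1 from path(d,e), link(e,i)
round 4: derive path(e,e) via R1 from path(e,h), link(h,e)
round 4: derive path(i,i) via R1 from path(i,e), link(e,i)
round 5: derive path(a,i) via R1 from path(a,e), link(e,i)
round 5: derive path(e,i) via R1 from path(e,e), link(e,i)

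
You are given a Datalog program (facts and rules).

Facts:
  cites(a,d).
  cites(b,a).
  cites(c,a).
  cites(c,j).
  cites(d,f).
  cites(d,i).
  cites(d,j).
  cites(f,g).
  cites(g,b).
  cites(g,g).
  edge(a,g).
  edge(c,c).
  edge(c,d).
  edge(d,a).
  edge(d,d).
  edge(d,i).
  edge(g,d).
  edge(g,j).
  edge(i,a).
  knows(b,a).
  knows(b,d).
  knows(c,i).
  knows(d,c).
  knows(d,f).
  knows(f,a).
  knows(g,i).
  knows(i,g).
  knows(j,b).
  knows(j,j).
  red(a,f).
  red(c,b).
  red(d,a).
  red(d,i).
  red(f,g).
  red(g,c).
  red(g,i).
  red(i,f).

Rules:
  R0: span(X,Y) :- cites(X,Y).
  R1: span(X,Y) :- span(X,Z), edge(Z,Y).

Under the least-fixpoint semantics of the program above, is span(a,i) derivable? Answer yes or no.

yes

round 1: derive span(a,d) via R0 from cites(a,d)
round 1: derive span(b,a) via R0 from cites(b,a)
round 1: derive span(c,a) via R0 from cites(c,a)
round 1: derive span(c,j) via R0 from cites(c,j)
round 1: derive span(d,f) via R0 from cites(d,f)
round 1: derive span(d,i) via R0 from cites(d,i)
round 1: derive span(d,j) via R0 from cites(d,j)
round 1: derive span(f,g) via R0 from cites(f,g)
round 1: derive span(g,b) via R0 from cites(g,b)
round 1: derive span(g,g) via R0 from cites(g,g)
round 2: derive span(a,a) via R1 from span(a,d), edge(d,a)
round 2: derive span(a,i) via R1 from span(a,d), edge(d,i)
round 2: derive span(b,g) via R1 from span(b,a), edge(a,g)
round 2: derive span(c,g) via R1 from span(c,a), edge(a,g)
round 2: derive span(d,a) via R1 from span(d,i), edge(i,a)
round 2: derive span(f,d) via R1 from span(f,g), edge(g,d)
round 2: derive span(f,j) via R1 from span(f,g), edge(g,j)
round 2: derive span(g,d) via R1 from span(g,g), edge(g,d)
round 2: derive span(g,j) via R1 from span(g,g), edge(g,j)
round 3: derive span(a,g) via R1 from span(a,a), edge(a,g)
round 3: derive span(b,d) via R1 from span(b,g), edge(g,d)
round 3: derive span(b,j) via R1 from span(b,g), edge(g,j)
round 3: derive span(c,d) via R1 from span(c,g), edge(g,d)
round 3: derive span(d,g) via R1 from span(d,a), edge(a,g)
round 3: derive span(f,a) via R1 from span(f,d), edge(d,a)
round 3: derive span(f,i) via R1 from span(f,d), edge(d,i)
round 3: derive span(g,a) via R1 from span(g,d), edge(d,a)
round 3: derive span(g,i) via R1 from span(g,d), edge(d,i)
round 4: derive span(a,j) via R1 from span(a,g), edge(g,j)
round 4: derive span(b,i) via R1 from span(b,d), edge(d,i)
round 4: derive span(c,i) via R1 from span(c,d), edge(d,i)
round 4: derive span(d,d) via R1 from span(d,g), edge(g,d)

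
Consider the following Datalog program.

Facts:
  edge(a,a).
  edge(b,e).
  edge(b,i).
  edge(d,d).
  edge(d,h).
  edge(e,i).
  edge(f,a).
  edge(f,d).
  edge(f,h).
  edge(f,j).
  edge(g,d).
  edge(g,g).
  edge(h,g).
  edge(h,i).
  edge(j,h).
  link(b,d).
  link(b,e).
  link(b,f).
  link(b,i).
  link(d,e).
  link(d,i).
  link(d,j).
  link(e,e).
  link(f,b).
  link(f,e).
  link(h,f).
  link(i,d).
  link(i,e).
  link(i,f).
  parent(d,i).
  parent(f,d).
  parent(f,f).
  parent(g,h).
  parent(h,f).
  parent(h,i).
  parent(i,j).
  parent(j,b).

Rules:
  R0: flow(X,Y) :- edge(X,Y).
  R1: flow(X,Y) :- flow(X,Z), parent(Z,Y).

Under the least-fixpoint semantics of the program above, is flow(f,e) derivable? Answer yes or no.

round 1: derive flow(a,a) via R0 from edge(a,a)
round 1: derive flow(b,e) via R0 from edge(b,e)
round 1: derive flow(b,i) via R0 from edge(b,i)
round 1: derive flow(d,d) via R0 from edge(d,d)
round 1: derive flow(d,h) via R0 from edge(d,h)
round 1: derive flow(e,i) via R0 from edge(e,i)
round 1: derive flow(f,a) via R0 from edge(f,a)
round 1: derive flow(f,d) via R0 from edge(f,d)
round 1: derive flow(f,h) via R0 from edge(f,h)
round 1: derive flow(f,j) via R0 from edge(f,j)
round 1: derive flow(g,d) via R0 from edge(g,d)
round 1: derive flow(g,g) via R0 from edge(g,g)
round 1: derive flow(h,g) via R0 from edge(h,g)
round 1: derive flow(h,i) via R0 from edge(h,i)
round 1: derive flow(j,h) via R0 from edge(j,h)
round 2: derive flow(b,j) via R1 from flow(b,i), parent(i,j)
round 2: derive flow(d,f) via R1 from flow(d,h), parent(h,f)
round 2: derive flow(d,i) via R1 from flow(d,d), parent(d,i)
round 2: derive flow(e,j) via R1 from flow(e,i), parent(i,j)
round 2: derive flow(f,b) via R1 from flow(f,j), parent(j,b)
round 2: derive flow(f,f) via R1 from flow(f,h), parent(h,f)
round 2: derive flow(f,i) via R1 from flow(f,d), parent(d,i)
round 2: derive flow(g,h) via R1 from flow(g,g), parent(g,h)
round 2: derive flow(g,i) via R1 from flow(g,d), parent(d,i)
round 2: derive flow(h,h) via R1 from flow(h,g), parent(g,h)
round 2: derive flow(h,j) via R1 from flow(h,i), parent(i,j)
round 2: derive flow(j,f) via R1 from flow(j,h), parent(h,f)
round 2: derive flow(j,i) via R1 from flow(j,h), parent(h,i)
round 3: derive flow(b,b) via R1 from flow(b,j), parent(j,b)
round 3: derive flow(d,j) via R1 from flow(d,i), parent(i,j)
round 3: derive flow(e,b) via R1 from flow(e,j), parent(j,b)
round 3: derive flow(g,f) via R1 from flow(g,h), parent(h,f)
round 3: derive flow(g,j) via R1 from flow(g,i), parent(i,j)
round 3: derive flow(h,b) via R1 from flow(h,j), parent(j,b)
round 3: derive flow(h,f) via R1 from flow(h,h), parent(h,f)
round 3: derive flow(j,d) via R1 from flow(j,f), parent(f,d)
round 3: derive flow(j,j) via R1 from flow(j,i), parent(i,j)
round 4: derive flow(d,b) via R1 from flow(d,j), parent(j,b)
round 4: derive flow(g,b) via R1 from flow(g,j), parent(j,b)
round 4: derive flow(h,d) via R1 from flow(h,f), parent(f,d)
round 4: derive flow(j,b) via R1 from flow(j,j), parent(j,b)

no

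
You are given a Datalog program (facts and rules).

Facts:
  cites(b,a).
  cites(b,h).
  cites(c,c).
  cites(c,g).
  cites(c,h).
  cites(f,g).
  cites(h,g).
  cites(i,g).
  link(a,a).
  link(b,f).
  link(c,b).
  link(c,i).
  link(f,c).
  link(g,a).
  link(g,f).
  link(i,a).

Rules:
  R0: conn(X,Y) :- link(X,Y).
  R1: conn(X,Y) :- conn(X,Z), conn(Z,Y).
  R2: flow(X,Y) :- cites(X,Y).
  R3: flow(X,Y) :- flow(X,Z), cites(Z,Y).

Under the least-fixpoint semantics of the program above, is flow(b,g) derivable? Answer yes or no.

round 1: derive flow(b,a) via R2 from cites(b,a)
round 1: derive flow(b,h) via R2 from cites(b,h)
round 1: derive flow(c,c) via R2 from cites(c,c)
round 1: derive flow(c,g) via R2 from cites(c,g)
round 1: derive flow(c,h) via R2 from cites(c,h)
round 1: derive flow(f,g) via R2 from cites(f,g)
round 1: derive flow(h,g) via R2 from cites(h,g)
round 1: derive flow(i,g) via R2 from cites(i,g)
round 2: derive flow(b,g) via R3 from flow(b,h), cites(h,g)

yes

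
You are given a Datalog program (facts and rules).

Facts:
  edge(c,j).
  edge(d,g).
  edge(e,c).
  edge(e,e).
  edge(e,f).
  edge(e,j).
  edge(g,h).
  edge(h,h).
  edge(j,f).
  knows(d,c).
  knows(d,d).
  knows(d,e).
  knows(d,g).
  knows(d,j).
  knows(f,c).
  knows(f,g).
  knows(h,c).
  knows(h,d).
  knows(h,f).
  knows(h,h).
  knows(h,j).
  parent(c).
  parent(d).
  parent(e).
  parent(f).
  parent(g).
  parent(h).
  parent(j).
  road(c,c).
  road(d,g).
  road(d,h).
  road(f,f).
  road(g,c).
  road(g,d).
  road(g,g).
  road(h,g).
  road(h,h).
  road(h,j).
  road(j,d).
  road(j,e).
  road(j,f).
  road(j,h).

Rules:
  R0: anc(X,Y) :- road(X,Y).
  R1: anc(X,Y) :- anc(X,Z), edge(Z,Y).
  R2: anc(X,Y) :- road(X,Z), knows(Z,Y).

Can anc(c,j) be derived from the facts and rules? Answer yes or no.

round 1: derive anc(c,c) via R0 from road(c,c)
round 1: derive anc(d,g) via R0 from road(d,g)
round 1: derive anc(d,h) via R0 from road(d,h)
round 1: derive anc(f,f) via R0 from road(f,f)
round 1: derive anc(g,c) via R0 from road(g,c)
round 1: derive anc(g,d) via R0 from road(g,d)
round 1: derive anc(g,g) via R0 from road(g,g)
round 1: derive anc(h,g) via R0 from road(h,g)
round 1: derive anc(h,h) via R0 from road(h,h)
round 1: derive anc(h,j) via R0 from road(h,j)
round 1: derive anc(j,d) via R0 from road(j,d)
round 1: derive anc(j,e) via R0 from road(j,e)
round 1: derive anc(j,f) via R0 from road(j,f)
round 1: derive anc(j,h) via R0 from road(j,h)
round 1: derive anc(d,c) via R2 from road(d,h), knows(h,c)
round 1: derive anc(d,d) via R2 from road(d,h), knows(h,d)
round 1: derive anc(d,f) via R2 from road(d,h), knows(h,f)
round 1: derive anc(d,j) via R2 from road(d,h), knows(h,j)
round 1: derive anc(f,c) via R2 from road(f,f), knows(f,c)
round 1: derive anc(f,g) via R2 from road(f,f), knows(f,g)
round 1: derive anc(g,e) via R2 from road(g,d), knows(d,e)
round 1: derive anc(g,j) via R2 from road(g,d), knows(d,j)
round 1: derive anc(h,c) via R2 from road(h,h), knows(h,c)
round 1: derive anc(h,d) via R2 from road(h,h), knows(h,d)
round 1: derive anc(h,f) via R2 from road(h,h), knows(h,f)
round 1: derive anc(j,c) via R2 from road(j,d), knows(d,c)
round 1: derive anc(j,g) via R2 from road(j,d), knows(d,g)
round 1: derive anc(j,j) via R2 from road(j,d), knows(d,j)
round 2: derive anc(c,j) via R1 from anc(c,c), edge(c,j)
round 2: derive anc(f,h) via R1 from anc(f,g), edge(g,h)
round 2: derive anc(f,j) via R1 from anc(f,c), edge(c,j)
round 2: derive anc(g,f) via R1 from anc(g,e), edge(e,f)
round 2: derive anc(g,h) via R1 from anc(g,g), edge(g,h)
round 3: derive anc(c,f) via R1 from anc(c,j), edge(j,f)

yes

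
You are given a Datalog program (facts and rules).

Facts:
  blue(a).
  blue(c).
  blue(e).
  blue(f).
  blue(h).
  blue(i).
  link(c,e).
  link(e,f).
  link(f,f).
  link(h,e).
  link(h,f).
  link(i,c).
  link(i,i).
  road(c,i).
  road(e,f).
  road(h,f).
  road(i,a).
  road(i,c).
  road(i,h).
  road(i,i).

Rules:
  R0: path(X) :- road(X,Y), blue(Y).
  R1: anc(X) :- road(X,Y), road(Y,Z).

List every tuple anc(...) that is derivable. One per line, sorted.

round 1: derive anc(c) via R1 from road(c,i), road(i,a)
round 1: derive anc(i) via R1 from road(i,c), road(c,i)

anc(c)
anc(i)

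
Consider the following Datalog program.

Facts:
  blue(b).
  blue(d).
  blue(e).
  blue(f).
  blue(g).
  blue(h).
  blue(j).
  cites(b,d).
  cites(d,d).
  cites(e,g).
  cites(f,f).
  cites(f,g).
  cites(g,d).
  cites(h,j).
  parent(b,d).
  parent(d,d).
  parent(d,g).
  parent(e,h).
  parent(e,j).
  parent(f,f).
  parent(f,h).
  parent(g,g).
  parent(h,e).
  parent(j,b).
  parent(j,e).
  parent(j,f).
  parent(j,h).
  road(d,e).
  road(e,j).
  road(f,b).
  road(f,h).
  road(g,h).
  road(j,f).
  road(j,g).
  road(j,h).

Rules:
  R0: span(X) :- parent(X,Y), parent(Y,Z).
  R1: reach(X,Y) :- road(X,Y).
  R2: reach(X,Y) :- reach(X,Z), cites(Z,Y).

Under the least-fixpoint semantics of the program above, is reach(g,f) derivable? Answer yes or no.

no

round 1: derive reach(d,e) via R1 from road(d,e)
round 1: derive reach(e,j) via R1 from road(e,j)
round 1: derive reach(f,b) via R1 from road(f,b)
round 1: derive reach(f,h) via R1 from road(f,h)
round 1: derive reach(g,h) via R1 from road(g,h)
round 1: derive reach(j,f) via R1 from road(j,f)
round 1: derive reach(j,g) via R1 from road(j,g)
round 1: derive reach(j,h) via R1 from road(j,h)
round 2: derive reach(d,g) via R2 from reach(d,e), cites(e,g)
round 2: derive reach(f,d) via R2 from reach(f,b), cites(b,d)
round 2: derive reach(f,j) via R2 from reach(f,h), cites(h,j)
round 2: derive reach(g,j) via R2 from reach(g,h), cites(h,j)
round 2: derive reach(j,d) via R2 from reach(j,g), cites(g,d)
round 2: derive reach(j,j) via R2 from reach(j,h), cites(h,j)
round 3: derive reach(d,d) via R2 from reach(d,g), cites(g,d)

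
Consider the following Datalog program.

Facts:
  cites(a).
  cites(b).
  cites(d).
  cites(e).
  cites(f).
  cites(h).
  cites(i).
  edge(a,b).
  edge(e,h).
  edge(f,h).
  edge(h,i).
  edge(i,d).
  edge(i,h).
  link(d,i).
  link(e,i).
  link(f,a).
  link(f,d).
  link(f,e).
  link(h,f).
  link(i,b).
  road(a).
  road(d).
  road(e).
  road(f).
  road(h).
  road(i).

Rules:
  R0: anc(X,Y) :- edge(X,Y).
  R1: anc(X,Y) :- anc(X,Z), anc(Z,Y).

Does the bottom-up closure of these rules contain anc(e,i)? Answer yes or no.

yes

round 1: derive anc(a,b) via R0 from edge(a,b)
round 1: derive anc(e,h) via R0 from edge(e,h)
round 1: derive anc(f,h) via R0 from edge(f,h)
round 1: derive anc(h,i) via R0 from edge(h,i)
round 1: derive anc(i,d) via R0 from edge(i,d)
round 1: derive anc(i,h) via R0 from edge(i,h)
round 2: derive anc(e,i) via R1 from anc(e,h), anc(h,i)
round 2: derive anc(f,i) via R1 from anc(f,h), anc(h,i)
round 2: derive anc(h,d) via R1 from anc(h,i), anc(i,d)
round 2: derive anc(h,h) via R1 from anc(h,i), anc(i,h)
round 2: derive anc(i,i) via R1 from anc(i,h), anc(h,i)
round 3: derive anc(e,d) via R1 from anc(e,h), anc(h,d)
round 3: derive anc(f,d) via R1 from anc(f,h), anc(h,d)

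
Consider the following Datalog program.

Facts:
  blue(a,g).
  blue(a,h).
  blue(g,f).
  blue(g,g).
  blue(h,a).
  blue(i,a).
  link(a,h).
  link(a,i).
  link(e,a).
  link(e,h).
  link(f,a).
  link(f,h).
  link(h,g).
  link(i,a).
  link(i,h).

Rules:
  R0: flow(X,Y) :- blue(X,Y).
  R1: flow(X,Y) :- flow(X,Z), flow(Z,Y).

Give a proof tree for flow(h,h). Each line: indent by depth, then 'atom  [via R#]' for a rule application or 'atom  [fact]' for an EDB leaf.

round 1: derive flow(a,g) via R0 from blue(a,g)
round 1: derive flow(a,h) via R0 from blue(a,h)
round 1: derive flow(g,f) via R0 from blue(g,f)
round 1: derive flow(g,g) via R0 from blue(g,g)
round 1: derive flow(h,a) via R0 from blue(h,a)
round 1: derive flow(i,a) via R0 from blue(i,a)
round 2: derive flow(a,a) via R1 from flow(a,h), flow(h,a)
round 2: derive flow(a,f) via R1 from flow(a,g), flow(g,f)
round 2: derive flow(h,g) via R1 from flow(h,a), flow(a,g)
round 2: derive flow(h,h) via R1 from flow(h,a), flow(a,h)
round 2: derive flow(i,g) via R1 from flow(i,a), flow(a,g)
round 2: derive flow(i,h) via R1 from flow(i,a), flow(a,h)
round 3: derive flow(h,f) via R1 from flow(h,a), flow(a,f)
round 3: derive flow(i,f) via R1 from flow(i,a), flow(a,f)

flow(h,h)  [via R1]
  flow(h,a)  [via R0]
    blue(h,a)  [fact]
  flow(a,h)  [via R0]
    blue(a,h)  [fact]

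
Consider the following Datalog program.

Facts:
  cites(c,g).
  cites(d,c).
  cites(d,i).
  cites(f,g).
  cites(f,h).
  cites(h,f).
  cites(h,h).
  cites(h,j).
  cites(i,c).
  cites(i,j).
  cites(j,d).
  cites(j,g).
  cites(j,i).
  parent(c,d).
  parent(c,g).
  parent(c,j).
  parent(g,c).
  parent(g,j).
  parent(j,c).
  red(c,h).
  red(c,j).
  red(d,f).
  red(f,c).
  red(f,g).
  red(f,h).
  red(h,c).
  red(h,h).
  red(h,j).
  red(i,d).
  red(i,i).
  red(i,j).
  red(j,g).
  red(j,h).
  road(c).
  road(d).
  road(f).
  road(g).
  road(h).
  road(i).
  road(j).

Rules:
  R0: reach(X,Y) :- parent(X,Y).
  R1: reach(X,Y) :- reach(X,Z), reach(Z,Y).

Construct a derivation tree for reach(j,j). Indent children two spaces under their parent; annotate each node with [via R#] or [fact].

round 1: derive reach(c,d) via R0 from parent(c,d)
round 1: derive reach(c,g) via R0 from parent(c,g)
round 1: derive reach(c,j) via R0 from parent(c,j)
round 1: derive reach(g,c) via R0 from parent(g,c)
round 1: derive reach(g,j) via R0 from parent(g,j)
round 1: derive reach(j,c) via R0 from parent(j,c)
round 2: derive reach(c,c) via R1 from reach(c,g), reach(g,c)
round 2: derive reach(g,d) via R1 from reach(g,c), reach(c,d)
round 2: derive reach(g,g) via R1 from reach(g,c), reach(c,g)
round 2: derive reach(j,d) via R1 from reach(j,c), reach(c,d)
round 2: derive reach(j,g) via R1 from reach(j,c), reach(c,g)
round 2: derive reach(j,j) via R1 from reach(j,c), reach(c,j)

reach(j,j)  [via R1]
  reach(j,c)  [via R0]
    parent(j,c)  [fact]
  reach(c,j)  [via R0]
    parent(c,j)  [fact]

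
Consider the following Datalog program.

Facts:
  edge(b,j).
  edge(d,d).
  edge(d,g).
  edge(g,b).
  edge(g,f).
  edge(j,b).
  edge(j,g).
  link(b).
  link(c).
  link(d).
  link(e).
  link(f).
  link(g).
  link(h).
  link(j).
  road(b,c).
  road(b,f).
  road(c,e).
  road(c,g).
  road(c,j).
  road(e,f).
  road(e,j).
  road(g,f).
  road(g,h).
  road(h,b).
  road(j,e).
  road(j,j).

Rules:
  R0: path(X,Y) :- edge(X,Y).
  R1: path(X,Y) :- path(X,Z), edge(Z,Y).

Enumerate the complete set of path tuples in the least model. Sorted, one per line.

path(b,b)
path(b,f)
path(b,g)
path(b,j)
path(d,b)
path(d,d)
path(d,f)
path(d,g)
path(d,j)
path(g,b)
path(g,f)
path(g,g)
path(g,j)
path(j,b)
path(j,f)
path(j,g)
path(j,j)

round 1: derive path(b,j) via R0 from edge(b,j)
round 1: derive path(d,d) via R0 from edge(d,d)
round 1: derive path(d,g) via R0 from edge(d,g)
round 1: derive path(g,b) via R0 from edge(g,b)
round 1: derive path(g,f) via R0 from edge(g,f)
round 1: derive path(j,b) via R0 from edge(j,b)
round 1: derive path(j,g) via R0 from edge(j,g)
round 2: derive path(b,b) via R1 from path(b,j), edge(j,b)
round 2: derive path(b,g) via R1 from path(b,j), edge(j,g)
round 2: derive path(d,b) via R1 from path(d,g), edge(g,b)
round 2: derive path(d,f) via R1 from path(d,g), edge(g,f)
round 2: derive path(g,j) via R1 from path(g,b), edge(b,j)
round 2: derive path(j,f) via R1 from path(j,g), edge(g,f)
round 2: derive path(j,j) via R1 from path(j,b), edge(b,j)
round 3: derive path(b,f) via R1 from path(b,g), edge(g,f)
round 3: derive path(d,j) via R1 from path(d,b), edge(b,j)
round 3: derive path(g,g) via R1 from path(g,j), edge(j,g)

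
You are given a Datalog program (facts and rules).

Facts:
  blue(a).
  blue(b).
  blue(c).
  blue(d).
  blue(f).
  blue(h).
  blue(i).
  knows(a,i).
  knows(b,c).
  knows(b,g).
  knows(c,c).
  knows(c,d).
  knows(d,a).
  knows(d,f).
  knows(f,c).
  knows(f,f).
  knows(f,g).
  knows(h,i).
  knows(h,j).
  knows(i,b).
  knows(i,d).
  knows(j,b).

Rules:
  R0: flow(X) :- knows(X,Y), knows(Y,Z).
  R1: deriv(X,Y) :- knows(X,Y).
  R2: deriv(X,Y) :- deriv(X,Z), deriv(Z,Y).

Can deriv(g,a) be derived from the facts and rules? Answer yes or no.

no

round 1: derive deriv(a,i) via R1 from knows(a,i)
round 1: derive deriv(b,c) via R1 from knows(b,c)
round 1: derive deriv(b,g) via R1 from knows(b,g)
round 1: derive deriv(c,c) via R1 from knows(c,c)
round 1: derive deriv(c,d) via R1 from knows(c,d)
round 1: derive deriv(d,a) via R1 from knows(d,a)
round 1: derive deriv(d,f) via R1 from knows(d,f)
round 1: derive deriv(f,c) via R1 from knows(f,c)
round 1: derive deriv(f,f) via R1 from knows(f,f)
round 1: derive deriv(f,g) via R1 from knows(f,g)
round 1: derive deriv(h,i) via R1 from knows(h,i)
round 1: derive deriv(h,j) via R1 from knows(h,j)
round 1: derive deriv(i,b) via R1 from knows(i,b)
round 1: derive deriv(i,d) via R1 from knows(i,d)
round 1: derive deriv(j,b) via R1 from knows(j,b)
round 2: derive deriv(a,b) via R2 from deriv(a,i), deriv(i,b)
round 2: derive deriv(a,d) via R2 from deriv(a,i), deriv(i,d)
round 2: derive deriv(b,d) via R2 from deriv(b,c), deriv(c,d)
round 2: derive deriv(c,a) via R2 from deriv(c,d), deriv(d,a)
round 2: derive deriv(c,f) via R2 from deriv(c,d), deriv(d,f)
round 2: derive deriv(d,c) via R2 from deriv(d,f), deriv(f,c)
round 2: derive deriv(d,g) via R2 from deriv(d,f), deriv(f,g)
round 2: derive deriv(d,i) via R2 from deriv(d,a), deriv(a,i)
round 2: derive deriv(f,d) via R2 from deriv(f,c), deriv(c,d)
round 2: derive deriv(h,b) via R2 from deriv(h,i), deriv(i,b)
round 2: derive deriv(h,d) via R2 from deriv(h,i), deriv(i,d)
round 2: derive deriv(i,a) via R2 from deriv(i,d), deriv(d,a)
round 2: derive deriv(i,c) via R2 from deriv(i,b), deriv(b,c)
round 2: derive deriv(i,f) via R2 from deriv(i,d), deriv(d,f)
round 2: derive deriv(i,g) via R2 from deriv(i,b), deriv(b,g)
round 2: derive deriv(j,c) via R2 from deriv(j,b), deriv(b,c)
round 2: derive deriv(j,g) via R2 from deriv(j,b), deriv(b,g)
round 3: derive deriv(a,a) via R2 from deriv(a,d), deriv(d,a)
round 3: derive deriv(a,c) via R2 from deriv(a,b), deriv(b,c)
round 3: derive deriv(a,f) via R2 from deriv(a,d), deriv(d,f)
round 3: derive deriv(a,g) via R2 from deriv(a,b), deriv(b,g)
round 3: derive deriv(b,a) via R2 from deriv(b,c), deriv(c,a)
round 3: derive deriv(b,f) via R2 from deriv(b,c), deriv(c,f)
round 3: derive deriv(b,i) via R2 from deriv(b,d), deriv(d,i)
round 3: derive deriv(c,b) via R2 from deriv(c,a), deriv(a,b)
round 3: derive deriv(c,g) via R2 from deriv(c,d), deriv(d,g)
round 3: derive deriv(c,i) via R2 from deriv(c,a), deriv(a,i)
round 3: derive deriv(d,b) via R2 from deriv(d,a), deriv(a,b)
round 3: derive deriv(d,d) via R2 from deriv(d,a), deriv(a,d)
round 3: derive deriv(f,a) via R2 from deriv(f,c), deriv(c,a)
round 3: derive deriv(f,i) via R2 from deriv(f,d), deriv(d,i)
round 3: derive deriv(h,a) via R2 from deriv(h,d), deriv(d,a)
round 3: derive deriv(h,c) via R2 from deriv(h,b), deriv(b,c)
round 3: derive deriv(h,f) via R2 from deriv(h,d), deriv(d,f)
round 3: derive deriv(h,g) via R2 from deriv(h,b), deriv(b,g)
round 3: derive deriv(i,i) via R2 from deriv(i,a), deriv(a,i)
round 3: derive deriv(j,a) via R2 from deriv(j,c), deriv(c,a)
round 3: derive deriv(j,d) via R2 from deriv(j,b), deriv(b,d)
round 3: derive deriv(j,f) via R2 from deriv(j,c), deriv(c,f)
round 4: derive deriv(b,b) via R2 from deriv(b,a), deriv(a,b)
round 4: derive deriv(f,b) via R2 from deriv(f,a), deriv(a,b)
round 4: derive deriv(j,i) via R2 from deriv(j,a), deriv(a,i)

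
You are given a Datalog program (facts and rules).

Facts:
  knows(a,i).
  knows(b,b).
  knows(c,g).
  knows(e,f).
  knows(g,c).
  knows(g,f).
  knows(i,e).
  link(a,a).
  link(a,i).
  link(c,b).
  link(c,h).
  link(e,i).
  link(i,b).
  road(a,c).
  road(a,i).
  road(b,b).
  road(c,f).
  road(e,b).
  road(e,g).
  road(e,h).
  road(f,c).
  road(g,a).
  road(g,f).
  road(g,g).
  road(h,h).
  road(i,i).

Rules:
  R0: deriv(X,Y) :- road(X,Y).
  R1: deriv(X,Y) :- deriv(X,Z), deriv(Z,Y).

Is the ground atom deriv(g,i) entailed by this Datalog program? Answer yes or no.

yes

round 1: derive deriv(a,c) via R0 from road(a,c)
round 1: derive deriv(a,i) via R0 from road(a,i)
round 1: derive deriv(b,b) via R0 from road(b,b)
round 1: derive deriv(c,f) via R0 from road(c,f)
round 1: derive deriv(e,b) via R0 from road(e,b)
round 1: derive deriv(e,g) via R0 from road(e,g)
round 1: derive deriv(e,h) via R0 from road(e,h)
round 1: derive deriv(f,c) via R0 from road(f,c)
round 1: derive deriv(g,a) via R0 from road(g,a)
round 1: derive deriv(g,f) via R0 from road(g,f)
round 1: derive deriv(g,g) via R0 from road(g,g)
round 1: derive deriv(h,h) via R0 from road(h,h)
round 1: derive deriv(i,i) via R0 from road(i,i)
round 2: derive deriv(a,f) via R1 from deriv(a,c), deriv(c,f)
round 2: derive deriv(c,c) via R1 from deriv(c,f), deriv(f,c)
round 2: derive deriv(e,a) via R1 from deriv(e,g), deriv(g,a)
round 2: derive deriv(e,f) via R1 from deriv(e,g), deriv(g,f)
round 2: derive deriv(f,f) via R1 from deriv(f,c), deriv(c,f)
round 2: derive deriv(g,c) via R1 from deriv(g,a), deriv(a,c)
round 2: derive deriv(g,i) via R1 from deriv(g,a), deriv(a,i)
round 3: derive deriv(e,c) via R1 from deriv(e,a), deriv(a,c)
round 3: derive deriv(e,i) via R1 from deriv(e,a), deriv(a,i)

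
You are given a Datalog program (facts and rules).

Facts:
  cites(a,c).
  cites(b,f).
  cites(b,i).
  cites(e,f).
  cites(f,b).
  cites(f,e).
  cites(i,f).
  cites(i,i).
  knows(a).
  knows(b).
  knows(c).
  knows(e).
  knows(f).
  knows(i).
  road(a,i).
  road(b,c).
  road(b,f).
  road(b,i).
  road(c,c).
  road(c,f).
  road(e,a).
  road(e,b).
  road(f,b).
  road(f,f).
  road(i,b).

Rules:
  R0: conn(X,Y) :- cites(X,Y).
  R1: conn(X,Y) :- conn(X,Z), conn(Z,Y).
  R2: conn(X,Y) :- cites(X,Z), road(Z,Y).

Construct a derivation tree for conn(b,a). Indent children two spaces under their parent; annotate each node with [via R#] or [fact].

round 1: derive conn(a,c) via R0 from cites(a,c)
round 1: derive conn(b,f) via R0 from cites(b,f)
round 1: derive conn(b,i) via R0 from cites(b,i)
round 1: derive conn(e,f) via R0 from cites(e,f)
round 1: derive conn(f,b) via R0 from cites(f,b)
round 1: derive conn(f,e) via R0 from cites(f,e)
round 1: derive conn(i,f) via R0 from cites(i,f)
round 1: derive conn(i,i) via R0 from cites(i,i)
round 1: derive conn(a,f) via R2 from cites(a,c), road(c,f)
round 1: derive conn(b,b) via R2 from cites(b,f), road(f,b)
round 1: derive conn(e,b) via R2 from cites(e,f), road(f,b)
round 1: derive conn(f,a) via R2 from cites(f,e), road(e,a)
round 1: derive conn(f,c) via R2 from cites(f,b), road(b,c)
round 1: derive conn(f,f) via R2 from cites(f,b), road(b,f)
round 1: derive conn(f,i) via R2 from cites(f,b), road(b,i)
round 1: derive conn(i,b) via R2 from cites(i,f), road(f,b)
round 2: derive conn(a,a) via R1 from conn(a,f), conn(f,a)
round 2: derive conn(a,b) via R1 from conn(a,f), conn(f,b)
round 2: derive conn(a,e) via R1 from conn(a,f), conn(f,e)
round 2: derive conn(a,i) via R1 from conn(a,f), conn(f,i)
round 2: derive conn(b,a) via R1 from conn(b,f), conn(f,a)
round 2: derive conn(b,c) via R1 from conn(b,f), conn(f,c)
round 2: derive conn(b,e) via R1 from conn(b,f), conn(f,e)
round 2: derive conn(e,a) via R1 from conn(e,f), conn(f,a)
round 2: derive conn(e,c) via R1 from conn(e,f), conn(f,c)
round 2: derive conn(e,e) via R1 from conn(e,f), conn(f,e)
round 2: derive conn(e,i) via R1 from conn(e,b), conn(b,i)
round 2: derive conn(i,a) via R1 from conn(i,f), conn(f,a)
round 2: derive conn(i,c) via R1 from conn(i,f), conn(f,c)
round 2: derive conn(i,e) via R1 from conn(i,f), conn(f,e)

conn(b,a)  [via R1]
  conn(b,f)  [via R0]
    cites(b,f)  [fact]
  conn(f,a)  [via R2]
    cites(f,e)  [fact]
    road(e,a)  [fact]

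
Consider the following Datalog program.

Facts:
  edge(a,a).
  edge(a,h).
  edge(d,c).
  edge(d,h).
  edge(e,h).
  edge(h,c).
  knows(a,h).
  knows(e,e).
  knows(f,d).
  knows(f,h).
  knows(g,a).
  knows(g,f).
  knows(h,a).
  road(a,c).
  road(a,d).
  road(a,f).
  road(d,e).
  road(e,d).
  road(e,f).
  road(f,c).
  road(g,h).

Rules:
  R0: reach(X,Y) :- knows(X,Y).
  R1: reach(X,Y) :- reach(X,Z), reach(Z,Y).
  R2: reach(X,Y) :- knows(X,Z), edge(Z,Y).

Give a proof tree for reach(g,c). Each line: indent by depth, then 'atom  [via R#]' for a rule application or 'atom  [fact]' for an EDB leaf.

reach(g,c)  [via R1]
  reach(g,a)  [via R0]
    knows(g,a)  [fact]
  reach(a,c)  [via R2]
    knows(a,h)  [fact]
    edge(h,c)  [fact]

round 1: derive reach(a,h) via R0 from knows(a,h)
round 1: derive reach(e,e) via R0 from knows(e,e)
round 1: derive reach(f,d) via R0 from knows(f,d)
round 1: derive reach(f,h) via R0 from knows(f,h)
round 1: derive reach(g,a) via R0 from knows(g,a)
round 1: derive reach(g,f) via R0 from knows(g,f)
round 1: derive reach(h,a) via R0 from knows(h,a)
round 1: derive reach(a,c) via R2 from knows(a,h), edge(h,c)
round 1: derive reach(e,h) via R2 from knows(e,e), edge(e,h)
round 1: derive reach(f,c) via R2 from knows(f,d), edge(d,c)
round 1: derive reach(g,h) via R2 from knows(g,a), edge(a,h)
round 1: derive reach(h,h) via R2 from knows(h,a), edge(a,h)
round 2: derive reach(a,a) via R1 from reach(a,h), reach(h,a)
round 2: derive reach(e,a) via R1 from reach(e,h), reach(h,a)
round 2: derive reach(f,a) via R1 from reach(f,h), reach(h,a)
round 2: derive reach(g,c) via R1 from reach(g,a), reach(a,c)
round 2: derive reach(g,d) via R1 from reach(g,f), reach(f,d)
round 2: derive reach(h,c) via R1 from reach(h,a), reach(a,c)
round 3: derive reach(e,c) via R1 from reach(e,a), reach(a,c)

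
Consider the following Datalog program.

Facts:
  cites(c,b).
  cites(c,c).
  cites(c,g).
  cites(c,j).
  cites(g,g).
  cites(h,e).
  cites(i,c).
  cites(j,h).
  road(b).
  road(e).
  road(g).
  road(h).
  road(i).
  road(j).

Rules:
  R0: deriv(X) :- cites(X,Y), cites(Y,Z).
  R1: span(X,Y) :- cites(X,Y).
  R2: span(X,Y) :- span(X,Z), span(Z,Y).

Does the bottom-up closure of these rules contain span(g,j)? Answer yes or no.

round 1: derive span(c,b) via R1 from cites(c,b)
round 1: derive span(c,c) via R1 from cites(c,c)
round 1: derive span(c,g) via R1 from cites(c,g)
round 1: derive span(c,j) via R1 from cites(c,j)
round 1: derive span(g,g) via R1 from cites(g,g)
round 1: derive span(h,e) via R1 from cites(h,e)
round 1: derive span(i,c) via R1 from cites(i,c)
round 1: derive span(j,h) via R1 from cites(j,h)
round 2: derive span(c,h) via R2 from span(c,j), span(j,h)
round 2: derive span(i,b) via R2 from span(i,c), span(c,b)
round 2: derive span(i,g) via R2 from span(i,c), span(c,g)
round 2: derive span(i,j) via R2 from span(i,c), span(c,j)
round 2: derive span(j,e) via R2 from span(j,h), span(h,e)
round 3: derive span(c,e) via R2 from span(c,h), span(h,e)
round 3: derive span(i,e) via R2 from span(i,j), span(j,e)
round 3: derive span(i,h) via R2 from span(i,c), span(c,h)

no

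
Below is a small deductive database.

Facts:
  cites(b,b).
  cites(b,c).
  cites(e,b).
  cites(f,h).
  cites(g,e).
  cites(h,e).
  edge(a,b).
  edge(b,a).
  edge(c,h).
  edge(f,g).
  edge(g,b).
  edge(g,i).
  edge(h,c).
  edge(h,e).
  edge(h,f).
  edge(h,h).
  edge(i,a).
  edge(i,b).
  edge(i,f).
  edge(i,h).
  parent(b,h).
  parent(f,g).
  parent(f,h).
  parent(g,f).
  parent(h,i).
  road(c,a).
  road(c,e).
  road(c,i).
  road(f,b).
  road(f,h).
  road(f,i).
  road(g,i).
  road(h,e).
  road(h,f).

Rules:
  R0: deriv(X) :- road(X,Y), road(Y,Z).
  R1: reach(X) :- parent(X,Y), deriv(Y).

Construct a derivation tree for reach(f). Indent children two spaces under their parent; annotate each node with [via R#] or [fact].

round 1: derive deriv(f) via R0 from road(f,h), road(h,e)
round 1: derive deriv(h) via R0 from road(h,f), road(f,b)
round 2: derive reach(b) via R1 from parent(b,h), deriv(h)
round 2: derive reach(f) via R1 from parent(f,h), deriv(h)
round 2: derive reach(g) via R1 from parent(g,f), deriv(f)

reach(f)  [via R1]
  parent(f,h)  [fact]
  deriv(h)  [via R0]
    road(h,f)  [fact]
    road(f,b)  [fact]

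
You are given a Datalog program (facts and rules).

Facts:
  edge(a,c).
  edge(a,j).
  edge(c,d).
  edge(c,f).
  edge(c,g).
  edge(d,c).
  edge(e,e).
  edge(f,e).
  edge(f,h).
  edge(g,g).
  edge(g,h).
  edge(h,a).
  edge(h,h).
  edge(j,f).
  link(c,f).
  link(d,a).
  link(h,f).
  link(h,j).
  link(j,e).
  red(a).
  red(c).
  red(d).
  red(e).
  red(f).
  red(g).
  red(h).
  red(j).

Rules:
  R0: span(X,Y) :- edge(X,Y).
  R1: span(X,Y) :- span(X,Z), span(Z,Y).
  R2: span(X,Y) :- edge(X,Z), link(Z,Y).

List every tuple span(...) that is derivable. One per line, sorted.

round 1: derive span(a,c) via R0 from edge(a,c)
round 1: derive span(a,j) via R0 from edge(a,j)
round 1: derive span(c,d) via R0 from edge(c,d)
round 1: derive span(c,f) via R0 from edge(c,f)
round 1: derive span(c,g) via R0 from edge(c,g)
round 1: derive span(d,c) via R0 from edge(d,c)
round 1: derive span(e,e) via R0 from edge(e,e)
round 1: derive span(f,e) via R0 from edge(f,e)
round 1: derive span(f,h) via R0 from edge(f,h)
round 1: derive span(g,g) via R0 from edge(g,g)
round 1: derive span(g,h) via R0 from edge(g,h)
round 1: derive span(h,a) via R0 from edge(h,a)
round 1: derive span(h,h) via R0 from edge(h,h)
round 1: derive span(j,f) via R0 from edge(j,f)
round 1: derive span(a,e) via R2 from edge(a,j), link(j,e)
round 1: derive span(a,f) via R2 from edge(a,c), link(c,f)
round 1: derive span(c,a) via R2 from edge(c,d), link(d,a)
round 1: derive span(d,f) via R2 from edge(d,c), link(c,f)
round 1: derive span(f,f) via R2 from edge(f,h), link(h,f)
round 1: derive span(f,j) via R2 from edge(f,h), link(h,j)
round 1: derive span(g,f) via R2 from edge(g,h), link(h,f)
round 1: derive span(g,j) via R2 from edge(g,h), link(h,j)
round 1: derive span(h,f) via R2 from edge(h,h), link(h,f)
round 1: derive span(h,j) via R2 from edge(h,h), link(h,j)
round 2: derive span(a,a) via R1 from span(a,c), span(c,a)
round 2: derive span(a,d) via R1 from span(a,c), span(c,d)
round 2: derive span(a,g) via R1 from span(a,c), span(c,g)
round 2: derive span(a,h) via R1 from span(a,f), span(f,h)
round 2: derive span(c,c) via R1 from span(c,a), span(a,c)
round 2: derive span(c,e) via R1 from span(c,a), span(a,e)
round 2: derive span(c,h) via R1 from span(c,f), span(f,h)
round 2: derive span(c,j) via R1 from span(c,a), span(a,j)
round 2: derive span(d,a) via R1 from span(d,c), span(c,a)
round 2: derive span(d,d) via R1 from span(d,c), span(c,d)
round 2: derive span(d,e) via R1 from span(d,f), span(f,e)
round 2: derive span(d,g) via R1 from span(d,c), span(c,g)
round 2: derive span(d,h) via R1 from span(d,f), span(f,h)
round 2: derive span(d,j) via R1 from span(d,f), span(f,j)
round 2: derive span(f,a) via R1 from span(f,h), span(h,a)
round 2: derive span(g,a) via R1 from span(g,h), span(h,a)
round 2: derive span(g,e) via R1 from span(g,f), span(f,e)
round 2: derive span(h,c) via R1 from span(h,a), span(a,c)
round 2: derive span(h,e) via R1 from span(h,a), span(a,e)
round 2: derive span(j,e) via R1 from span(j,f), span(f,e)
round 2: derive span(j,h) via R1 from span(j,f), span(f,h)
round 2: derive span(j,j) via R1 from span(j,f), span(f,j)
round 3: derive span(f,c) via R1 from span(f,a), span(a,c)
round 3: derive span(f,d) via R1 from span(f,a), span(a,d)
round 3: derive span(f,g) via R1 from span(f,a), span(a,g)
round 3: derive span(g,c) via R1 from span(g,a), span(a,c)
round 3: derive span(g,d) via R1 from span(g,a), span(a,d)
round 3: derive span(h,d) via R1 from span(h,a), span(a,d)
round 3: derive span(h,g) via R1 from span(h,a), span(a,g)
round 3: derive span(j,a) via R1 from span(j,f), span(f,a)
round 3: derive span(j,c) via R1 from span(j,h), span(h,c)
round 4: derive span(j,d) via R1 from span(j,a), span(a,d)
round 4: derive span(j,g) via R1 from span(j,a), span(a,g)

span(a,a)
span(a,c)
span(a,d)
span(a,e)
span(a,f)
span(a,g)
span(a,h)
span(a,j)
span(c,a)
span(c,c)
span(c,d)
span(c,e)
span(c,f)
span(c,g)
span(c,h)
span(c,j)
span(d,a)
span(d,c)
span(d,d)
span(d,e)
span(d,f)
span(d,g)
span(d,h)
span(d,j)
span(e,e)
span(f,a)
span(f,c)
span(f,d)
span(f,e)
span(f,f)
span(f,g)
span(f,h)
span(f,j)
span(g,a)
span(g,c)
span(g,d)
span(g,e)
span(g,f)
span(g,g)
span(g,h)
span(g,j)
span(h,a)
span(h,c)
span(h,d)
span(h,e)
span(h,f)
span(h,g)
span(h,h)
span(h,j)
span(j,a)
span(j,c)
span(j,d)
span(j,e)
span(j,f)
span(j,g)
span(j,h)
span(j,j)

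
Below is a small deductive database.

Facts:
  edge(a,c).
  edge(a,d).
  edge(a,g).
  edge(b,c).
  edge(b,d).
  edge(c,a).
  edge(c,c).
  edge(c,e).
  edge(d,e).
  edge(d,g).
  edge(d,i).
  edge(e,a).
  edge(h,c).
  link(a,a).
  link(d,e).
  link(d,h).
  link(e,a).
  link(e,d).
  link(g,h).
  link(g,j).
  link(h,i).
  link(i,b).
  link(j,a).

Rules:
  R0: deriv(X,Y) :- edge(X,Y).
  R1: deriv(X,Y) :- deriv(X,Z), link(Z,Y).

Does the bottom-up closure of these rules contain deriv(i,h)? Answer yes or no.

round 1: derive deriv(a,c) via R0 from edge(a,c)
round 1: derive deriv(a,d) via R0 from edge(a,d)
round 1: derive deriv(a,g) via R0 from edge(a,g)
round 1: derive deriv(b,c) via R0 from edge(b,c)
round 1: derive deriv(b,d) via R0 from edge(b,d)
round 1: derive deriv(c,a) via R0 from edge(c,a)
round 1: derive deriv(c,c) via R0 from edge(c,c)
round 1: derive deriv(c,e) via R0 from edge(c,e)
round 1: derive deriv(d,e) via R0 from edge(d,e)
round 1: derive deriv(d,g) via R0 from edge(d,g)
round 1: derive deriv(d,i) via R0 from edge(d,i)
round 1: derive deriv(e,a) via R0 from edge(e,a)
round 1: derive deriv(h,c) via R0 from edge(h,c)
round 2: derive deriv(a,e) via R1 from deriv(a,d), link(d,e)
round 2: derive deriv(a,h) via R1 from deriv(a,d), link(d,h)
round 2: derive deriv(a,j) via R1 from deriv(a,g), link(g,j)
round 2: derive deriv(b,e) via R1 from deriv(b,d), link(d,e)
round 2: derive deriv(b,h) via R1 from deriv(b,d), link(d,h)
round 2: derive deriv(c,d) via R1 from deriv(c,e), link(e,d)
round 2: derive deriv(d,a) via R1 from deriv(d,e), link(e,a)
round 2: derive deriv(d,b) via R1 from deriv(d,i), link(i,b)
round 2: derive deriv(d,d) via R1 from deriv(d,e), link(e,d)
round 2: derive deriv(d,h) via R1 from deriv(d,g), link(g,h)
round 2: derive deriv(d,j) via R1 from deriv(d,g), link(g,j)
round 3: derive deriv(a,a) via R1 from deriv(a,e), link(e,a)
round 3: derive deriv(a,i) via R1 from deriv(a,h), link(h,i)
round 3: derive deriv(b,a) via R1 from deriv(b,e), link(e,a)
round 3: derive deriv(b,i) via R1 from deriv(b,h), link(h,i)
round 3: derive deriv(c,h) via R1 from deriv(c,d), link(d,h)
round 4: derive deriv(a,b) via R1 from deriv(a,i), link(i,b)
round 4: derive deriv(b,b) via R1 from deriv(b,i), link(i,b)
round 4: derive deriv(c,i) via R1 from deriv(c,h), link(h,i)
round 5: derive deriv(c,b) via R1 from deriv(c,i), link(i,b)

no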